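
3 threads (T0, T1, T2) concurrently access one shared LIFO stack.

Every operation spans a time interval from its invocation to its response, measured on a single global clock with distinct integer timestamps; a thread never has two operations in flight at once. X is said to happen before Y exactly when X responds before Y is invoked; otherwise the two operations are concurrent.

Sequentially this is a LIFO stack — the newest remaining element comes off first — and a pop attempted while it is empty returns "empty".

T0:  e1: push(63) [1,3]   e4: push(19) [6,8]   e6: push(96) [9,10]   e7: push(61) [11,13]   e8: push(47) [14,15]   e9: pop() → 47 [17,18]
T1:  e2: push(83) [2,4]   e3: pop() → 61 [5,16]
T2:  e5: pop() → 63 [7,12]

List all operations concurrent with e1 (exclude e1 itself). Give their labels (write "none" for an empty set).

e2

e1 runs from 1 to 3; window-overlapping ops are concurrent
e2 [2,4]: concurrent
e3 [5,16]: after
e4 [6,8]: after
e5 [7,12]: after
e6 [9,10]: after
e7 [11,13]: after
e8 [14,15]: after
e9 [17,18]: after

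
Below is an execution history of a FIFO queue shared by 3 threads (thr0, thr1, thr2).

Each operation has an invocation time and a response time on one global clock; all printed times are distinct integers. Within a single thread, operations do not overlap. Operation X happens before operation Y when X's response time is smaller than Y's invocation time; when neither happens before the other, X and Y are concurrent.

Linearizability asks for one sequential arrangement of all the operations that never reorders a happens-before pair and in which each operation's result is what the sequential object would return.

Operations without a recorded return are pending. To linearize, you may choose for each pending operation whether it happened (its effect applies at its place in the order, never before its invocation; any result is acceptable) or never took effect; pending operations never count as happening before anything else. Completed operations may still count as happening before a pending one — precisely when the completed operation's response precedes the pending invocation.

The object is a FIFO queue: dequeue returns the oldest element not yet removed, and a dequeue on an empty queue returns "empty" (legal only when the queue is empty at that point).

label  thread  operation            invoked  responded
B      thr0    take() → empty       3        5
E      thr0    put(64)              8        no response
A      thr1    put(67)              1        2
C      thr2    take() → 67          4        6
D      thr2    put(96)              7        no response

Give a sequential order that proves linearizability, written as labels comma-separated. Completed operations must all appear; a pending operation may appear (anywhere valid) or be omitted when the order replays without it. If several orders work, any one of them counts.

1. A put(67), leaving queue <67>
2. C take() → 67, leaving queue <>
3. B take() → empty, leaving queue <>

A, C, B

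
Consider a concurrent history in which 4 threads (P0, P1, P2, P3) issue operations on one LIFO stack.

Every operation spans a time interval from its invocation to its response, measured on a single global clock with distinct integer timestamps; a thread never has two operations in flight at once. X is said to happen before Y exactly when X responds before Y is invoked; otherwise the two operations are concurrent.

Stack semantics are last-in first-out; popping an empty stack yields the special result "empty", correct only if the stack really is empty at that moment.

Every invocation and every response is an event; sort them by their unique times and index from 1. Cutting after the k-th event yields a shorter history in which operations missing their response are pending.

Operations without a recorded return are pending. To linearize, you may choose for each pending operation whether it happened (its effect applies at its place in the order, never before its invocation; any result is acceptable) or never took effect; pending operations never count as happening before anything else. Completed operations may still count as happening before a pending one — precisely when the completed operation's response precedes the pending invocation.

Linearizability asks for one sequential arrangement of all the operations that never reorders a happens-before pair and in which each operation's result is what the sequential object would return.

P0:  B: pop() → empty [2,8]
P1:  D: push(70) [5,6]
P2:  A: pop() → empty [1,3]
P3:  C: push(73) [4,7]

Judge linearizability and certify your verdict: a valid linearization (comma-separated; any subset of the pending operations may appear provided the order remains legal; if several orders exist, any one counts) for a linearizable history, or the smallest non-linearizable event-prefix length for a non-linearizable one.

linearizable — witness: A, B, C, D

step 1: A pop() → empty — stack <>
step 2: B pop() → empty — stack <>
step 3: C push(73) — stack <73>
step 4: D push(70) — stack <73,70>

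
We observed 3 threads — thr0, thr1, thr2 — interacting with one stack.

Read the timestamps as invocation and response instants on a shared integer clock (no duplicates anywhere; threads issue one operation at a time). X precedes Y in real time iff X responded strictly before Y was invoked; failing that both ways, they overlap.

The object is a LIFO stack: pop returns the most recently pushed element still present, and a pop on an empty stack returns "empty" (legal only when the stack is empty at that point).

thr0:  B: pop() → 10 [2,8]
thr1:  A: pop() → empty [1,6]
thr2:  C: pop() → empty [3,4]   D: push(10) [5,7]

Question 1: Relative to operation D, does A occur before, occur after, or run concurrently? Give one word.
Answer: concurrent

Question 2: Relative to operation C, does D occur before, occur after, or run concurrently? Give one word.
Answer: after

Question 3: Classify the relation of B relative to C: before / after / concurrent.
Answer: concurrent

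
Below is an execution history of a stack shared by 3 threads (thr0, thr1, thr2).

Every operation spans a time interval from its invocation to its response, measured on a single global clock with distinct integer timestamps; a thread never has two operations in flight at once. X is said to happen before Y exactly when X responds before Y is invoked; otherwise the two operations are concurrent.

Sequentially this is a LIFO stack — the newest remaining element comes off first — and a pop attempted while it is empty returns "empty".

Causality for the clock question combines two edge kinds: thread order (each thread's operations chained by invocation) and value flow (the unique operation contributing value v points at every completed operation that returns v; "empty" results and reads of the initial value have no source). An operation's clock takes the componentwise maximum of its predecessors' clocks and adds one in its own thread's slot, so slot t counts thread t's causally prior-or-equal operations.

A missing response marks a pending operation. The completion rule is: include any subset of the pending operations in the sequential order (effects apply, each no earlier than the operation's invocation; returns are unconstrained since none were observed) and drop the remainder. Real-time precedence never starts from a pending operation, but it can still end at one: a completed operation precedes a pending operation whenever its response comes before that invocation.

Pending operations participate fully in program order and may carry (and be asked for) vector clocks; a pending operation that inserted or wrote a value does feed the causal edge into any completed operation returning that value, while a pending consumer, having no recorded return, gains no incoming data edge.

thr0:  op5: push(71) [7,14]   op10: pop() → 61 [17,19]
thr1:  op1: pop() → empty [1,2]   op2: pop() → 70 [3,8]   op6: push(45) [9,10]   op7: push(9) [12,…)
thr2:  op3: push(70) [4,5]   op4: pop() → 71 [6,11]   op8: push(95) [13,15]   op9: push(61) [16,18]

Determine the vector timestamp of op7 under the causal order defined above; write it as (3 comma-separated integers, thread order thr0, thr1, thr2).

no predecessors for op3 (invoked 4): thr2 increments from zero → (0, 0, 1)
no predecessors for op1 (invoked 1): thr1 increments from zero → (0, 1, 0)
no predecessors for op5 (invoked 7): thr0 increments from zero → (1, 0, 0)
op2, invoked 3, takes VC(op1)=(0, 1, 0), VC(op3)=(0, 0, 1) under max, adds 1 for thr1 → (0, 2, 1)
op4, invoked 6, takes VC(op3)=(0, 0, 1), VC(op5)=(1, 0, 0) under max, adds 1 for thr2 → (1, 0, 2)
op6, invoked 9, takes VC(op2)=(0, 2, 1) under max, adds 1 for thr1 → (0, 3, 1)
op8, invoked 13, takes VC(op4)=(1, 0, 2) under max, adds 1 for thr2 → (1, 0, 3)
op7, invoked 12, takes VC(op6)=(0, 3, 1) under max, adds 1 for thr1 → (0, 4, 1)
op9, invoked 16, takes VC(op8)=(1, 0, 3) under max, adds 1 for thr2 → (1, 0, 4)
op10, invoked 17, takes VC(op5)=(1, 0, 0), VC(op9)=(1, 0, 4) under max, adds 1 for thr0 → (2, 0, 4)
target: VC(op7) = (0, 4, 1)

(0, 4, 1)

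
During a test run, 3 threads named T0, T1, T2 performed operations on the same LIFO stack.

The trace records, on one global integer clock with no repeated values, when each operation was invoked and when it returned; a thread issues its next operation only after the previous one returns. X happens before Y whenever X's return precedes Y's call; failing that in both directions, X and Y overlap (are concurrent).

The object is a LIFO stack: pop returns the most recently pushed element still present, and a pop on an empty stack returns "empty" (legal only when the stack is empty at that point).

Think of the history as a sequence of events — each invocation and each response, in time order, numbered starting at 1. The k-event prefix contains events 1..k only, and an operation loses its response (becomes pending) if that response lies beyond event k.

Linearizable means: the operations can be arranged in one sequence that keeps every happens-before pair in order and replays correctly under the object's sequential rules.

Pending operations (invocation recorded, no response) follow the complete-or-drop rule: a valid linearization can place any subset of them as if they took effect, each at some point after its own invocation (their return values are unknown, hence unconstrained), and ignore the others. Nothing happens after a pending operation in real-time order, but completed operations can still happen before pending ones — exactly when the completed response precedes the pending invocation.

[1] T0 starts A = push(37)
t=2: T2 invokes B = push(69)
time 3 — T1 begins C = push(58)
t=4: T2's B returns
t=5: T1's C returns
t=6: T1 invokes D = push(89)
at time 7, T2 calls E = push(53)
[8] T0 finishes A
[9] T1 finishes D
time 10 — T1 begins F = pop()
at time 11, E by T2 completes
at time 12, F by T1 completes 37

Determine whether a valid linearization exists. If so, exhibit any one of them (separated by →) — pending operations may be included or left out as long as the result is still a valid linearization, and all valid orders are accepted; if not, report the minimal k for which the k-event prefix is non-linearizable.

step 1: B push(69) — stack <69>
step 2: C push(58) — stack <69,58>
step 3: D push(89) — stack <69,58,89>
step 4: A push(37) — stack <69,58,89,37>
step 5: F pop() → 37 — stack <69,58,89>
step 6: E push(53) — stack <69,58,89,53>

linearizable — witness: B → C → D → A → F → E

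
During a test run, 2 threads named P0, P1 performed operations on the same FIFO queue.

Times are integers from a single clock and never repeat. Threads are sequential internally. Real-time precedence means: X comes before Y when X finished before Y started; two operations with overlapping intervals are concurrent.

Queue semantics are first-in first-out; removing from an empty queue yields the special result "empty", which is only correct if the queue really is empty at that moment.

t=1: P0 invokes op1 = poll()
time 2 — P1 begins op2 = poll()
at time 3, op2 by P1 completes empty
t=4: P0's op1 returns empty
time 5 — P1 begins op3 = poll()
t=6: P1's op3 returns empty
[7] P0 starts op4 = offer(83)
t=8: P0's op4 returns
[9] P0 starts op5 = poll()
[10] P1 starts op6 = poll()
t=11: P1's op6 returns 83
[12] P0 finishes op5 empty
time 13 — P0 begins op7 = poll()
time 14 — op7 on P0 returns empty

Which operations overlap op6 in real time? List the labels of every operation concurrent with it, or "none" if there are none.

op5

op6 runs from 10 to 11; window-overlapping ops are concurrent
op1 [1,4]: before
op2 [2,3]: before
op3 [5,6]: before
op4 [7,8]: before
op5 [9,12]: concurrent
op7 [13,14]: after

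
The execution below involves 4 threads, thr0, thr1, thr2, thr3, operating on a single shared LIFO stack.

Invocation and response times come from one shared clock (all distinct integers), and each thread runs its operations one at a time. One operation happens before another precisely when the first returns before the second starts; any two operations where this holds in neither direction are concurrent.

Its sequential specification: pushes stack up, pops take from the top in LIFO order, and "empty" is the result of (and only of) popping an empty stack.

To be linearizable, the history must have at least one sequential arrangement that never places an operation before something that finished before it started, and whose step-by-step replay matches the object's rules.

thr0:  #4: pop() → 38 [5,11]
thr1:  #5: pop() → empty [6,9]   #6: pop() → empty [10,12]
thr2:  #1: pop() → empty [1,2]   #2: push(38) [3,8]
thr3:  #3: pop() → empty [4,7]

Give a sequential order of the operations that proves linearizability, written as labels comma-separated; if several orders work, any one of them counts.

#1, #2, #4, #3, #5, #6

step 1: #1 pop() → empty — stack <>
step 2: #2 push(38) — stack <38>
step 3: #4 pop() → 38 — stack <>
step 4: #3 pop() → empty — stack <>
step 5: #5 pop() → empty — stack <>
step 6: #6 pop() → empty — stack <>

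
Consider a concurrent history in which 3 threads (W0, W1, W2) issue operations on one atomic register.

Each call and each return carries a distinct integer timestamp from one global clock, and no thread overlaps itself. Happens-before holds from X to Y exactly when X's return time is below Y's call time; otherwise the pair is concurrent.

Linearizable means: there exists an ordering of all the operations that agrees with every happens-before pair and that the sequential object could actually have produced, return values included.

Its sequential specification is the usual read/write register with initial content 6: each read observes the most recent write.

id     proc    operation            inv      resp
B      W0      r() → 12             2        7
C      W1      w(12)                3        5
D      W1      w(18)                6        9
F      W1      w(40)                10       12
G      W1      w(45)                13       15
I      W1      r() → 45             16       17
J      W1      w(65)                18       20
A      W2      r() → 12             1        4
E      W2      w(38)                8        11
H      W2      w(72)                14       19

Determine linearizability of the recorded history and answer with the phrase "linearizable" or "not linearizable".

witness order: C, A, B, D, E, F, G, I, H, J
step 1: C w(12) — value 12
step 2: A r() → 12 — value 12
step 3: B r() → 12 — value 12
step 4: D w(18) — value 18
step 5: E w(38) — value 38
step 6: F w(40) — value 40
step 7: G w(45) — value 45
step 8: I r() → 45 — value 45
step 9: H w(72) — value 72
step 10: J w(65) — value 65

linearizable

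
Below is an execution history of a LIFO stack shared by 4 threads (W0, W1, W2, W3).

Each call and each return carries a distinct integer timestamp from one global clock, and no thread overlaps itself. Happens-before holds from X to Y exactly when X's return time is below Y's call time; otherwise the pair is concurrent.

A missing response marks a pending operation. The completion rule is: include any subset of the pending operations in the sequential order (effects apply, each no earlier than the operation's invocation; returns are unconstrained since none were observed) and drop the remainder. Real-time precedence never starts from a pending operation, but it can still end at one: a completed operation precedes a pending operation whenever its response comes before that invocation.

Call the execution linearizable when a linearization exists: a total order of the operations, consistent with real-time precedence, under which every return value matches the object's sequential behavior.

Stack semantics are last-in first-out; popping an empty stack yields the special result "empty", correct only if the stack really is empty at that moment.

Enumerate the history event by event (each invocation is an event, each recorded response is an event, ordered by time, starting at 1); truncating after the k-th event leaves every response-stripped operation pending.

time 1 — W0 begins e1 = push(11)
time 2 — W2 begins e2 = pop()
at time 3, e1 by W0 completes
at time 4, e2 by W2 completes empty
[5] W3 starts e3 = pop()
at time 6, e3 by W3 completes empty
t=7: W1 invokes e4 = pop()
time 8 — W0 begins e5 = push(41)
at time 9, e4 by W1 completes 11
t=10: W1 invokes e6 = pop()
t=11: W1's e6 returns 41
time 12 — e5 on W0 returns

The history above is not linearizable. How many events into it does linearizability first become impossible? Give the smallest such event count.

one valid order for events 1..5 is e2, e1:
after step 1 (e2 pop() → empty): stack <>
after step 2 (e1 push(11)): stack <11>
at event 6 (e3's time-6 response) nothing linearizes any more
take e1, e2, e3: step 2 already fails, because e2 pop() → empty cannot occur there
take e2, e1, e3: step 3 already fails, because e3 pop() → empty cannot occur there

6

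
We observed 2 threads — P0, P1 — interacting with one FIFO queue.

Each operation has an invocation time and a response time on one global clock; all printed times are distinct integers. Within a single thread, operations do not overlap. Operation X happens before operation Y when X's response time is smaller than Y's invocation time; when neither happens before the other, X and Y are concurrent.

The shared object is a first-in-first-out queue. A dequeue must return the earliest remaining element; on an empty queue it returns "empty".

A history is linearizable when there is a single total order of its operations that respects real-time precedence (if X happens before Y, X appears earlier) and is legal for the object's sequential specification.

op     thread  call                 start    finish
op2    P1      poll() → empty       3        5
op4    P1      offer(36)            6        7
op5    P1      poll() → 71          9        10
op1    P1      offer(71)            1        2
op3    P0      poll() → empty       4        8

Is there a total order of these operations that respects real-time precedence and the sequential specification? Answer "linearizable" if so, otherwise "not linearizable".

prefix check: 1..7 passes, 1..8 fails once op3's time-8 response joins
no legal order exists: 3 real-time-consistent candidates over 4 completed FIFO queue operations, all rejected
e.g. op1, op2, op3, op4: illegal at step 2, since op2 poll() → empty cannot apply there
e.g. op1, op2, op4, op3: illegal at step 2, since op2 poll() → empty cannot apply there

not linearizable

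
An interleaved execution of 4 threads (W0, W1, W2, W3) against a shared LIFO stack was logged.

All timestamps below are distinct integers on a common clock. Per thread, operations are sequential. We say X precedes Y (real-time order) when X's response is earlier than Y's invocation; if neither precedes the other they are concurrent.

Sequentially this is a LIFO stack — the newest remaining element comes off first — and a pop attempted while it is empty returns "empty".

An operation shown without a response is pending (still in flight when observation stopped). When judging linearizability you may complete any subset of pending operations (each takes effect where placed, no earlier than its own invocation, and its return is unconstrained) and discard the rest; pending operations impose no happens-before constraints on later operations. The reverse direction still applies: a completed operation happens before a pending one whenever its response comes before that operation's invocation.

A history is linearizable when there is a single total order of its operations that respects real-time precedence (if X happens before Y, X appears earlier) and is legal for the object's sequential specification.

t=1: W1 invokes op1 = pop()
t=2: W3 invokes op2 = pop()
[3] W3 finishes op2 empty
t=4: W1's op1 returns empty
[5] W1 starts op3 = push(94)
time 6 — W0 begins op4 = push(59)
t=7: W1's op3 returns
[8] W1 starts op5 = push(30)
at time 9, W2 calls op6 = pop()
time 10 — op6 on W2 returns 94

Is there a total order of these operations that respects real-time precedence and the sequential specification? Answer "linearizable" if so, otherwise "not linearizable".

linearizable

one valid linearization: op1, op2, op3, op6
1. op1 pop() → empty, leaving stack <>
2. op2 pop() → empty, leaving stack <>
3. op3 push(94), leaving stack <94>
4. op6 pop() → 94, leaving stack <>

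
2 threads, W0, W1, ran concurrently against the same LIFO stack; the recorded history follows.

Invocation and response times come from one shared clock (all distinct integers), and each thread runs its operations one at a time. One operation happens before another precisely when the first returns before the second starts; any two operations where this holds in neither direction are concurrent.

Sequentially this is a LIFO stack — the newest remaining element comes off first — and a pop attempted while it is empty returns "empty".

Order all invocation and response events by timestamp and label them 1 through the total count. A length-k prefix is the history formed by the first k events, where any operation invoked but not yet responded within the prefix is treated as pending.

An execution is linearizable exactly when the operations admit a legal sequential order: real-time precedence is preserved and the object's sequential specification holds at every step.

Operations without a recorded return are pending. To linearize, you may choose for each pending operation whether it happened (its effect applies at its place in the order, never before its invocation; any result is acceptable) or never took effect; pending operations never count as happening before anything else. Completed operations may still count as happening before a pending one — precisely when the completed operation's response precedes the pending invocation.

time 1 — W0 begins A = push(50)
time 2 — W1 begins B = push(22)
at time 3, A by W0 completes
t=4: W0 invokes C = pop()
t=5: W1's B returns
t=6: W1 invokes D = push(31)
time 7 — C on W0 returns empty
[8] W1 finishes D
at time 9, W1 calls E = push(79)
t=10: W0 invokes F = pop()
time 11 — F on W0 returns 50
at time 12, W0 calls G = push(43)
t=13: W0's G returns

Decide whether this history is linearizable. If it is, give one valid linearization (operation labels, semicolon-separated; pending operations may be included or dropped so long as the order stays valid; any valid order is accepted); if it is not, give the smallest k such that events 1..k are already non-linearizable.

not linearizable — minimal violating prefix: 7 events

through event 6 a valid linearization exists; event 7 (C responding at time 7) ends that
no legal order exists: 3 real-time-consistent candidates over 3 completed LIFO stack operations, all rejected
no completion choice of the 1 pending operation (D) rescues it — every subset was tried
one such order, A, B, C (pending dropped), breaks at step 3 where C pop() → empty is illegal
one such order, A, C, B (pending dropped), breaks at step 2 where C pop() → empty is illegal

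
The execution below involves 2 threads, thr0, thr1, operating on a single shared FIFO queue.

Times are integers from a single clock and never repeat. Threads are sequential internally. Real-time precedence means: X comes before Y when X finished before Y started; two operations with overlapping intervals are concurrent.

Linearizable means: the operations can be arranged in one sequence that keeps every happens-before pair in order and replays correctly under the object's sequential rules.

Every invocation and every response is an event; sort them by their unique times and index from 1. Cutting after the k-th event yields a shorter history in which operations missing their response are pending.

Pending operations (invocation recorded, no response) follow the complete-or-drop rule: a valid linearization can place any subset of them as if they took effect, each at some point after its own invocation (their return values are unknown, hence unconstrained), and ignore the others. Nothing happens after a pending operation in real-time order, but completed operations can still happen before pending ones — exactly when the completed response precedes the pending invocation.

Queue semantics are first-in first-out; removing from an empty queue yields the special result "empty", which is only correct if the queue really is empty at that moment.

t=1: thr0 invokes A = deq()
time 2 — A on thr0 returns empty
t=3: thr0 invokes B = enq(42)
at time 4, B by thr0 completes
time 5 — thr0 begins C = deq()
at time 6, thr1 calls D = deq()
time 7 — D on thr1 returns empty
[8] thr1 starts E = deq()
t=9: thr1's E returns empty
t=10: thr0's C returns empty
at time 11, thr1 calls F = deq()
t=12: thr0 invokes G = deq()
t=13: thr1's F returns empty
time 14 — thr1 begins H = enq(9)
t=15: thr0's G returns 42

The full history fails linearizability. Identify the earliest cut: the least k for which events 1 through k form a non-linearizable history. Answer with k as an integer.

10

one valid order for events 1..9 is A, B, C, D, E:
after step 1 (A deq() → empty): queue <>
after step 2 (B enq(42)): queue <42>
after step 3 (C deq() (pending, included)): queue <>
after step 4 (D deq() → empty): queue <>
after step 5 (E deq() → empty): queue <>
with event 10 included (C responding at time 10), all real-time-consistent orders fail
take A, B, C, D, E: step 3 already fails, because C deq() → empty cannot occur there
take A, B, D, C, E: step 3 already fails, because D deq() → empty cannot occur there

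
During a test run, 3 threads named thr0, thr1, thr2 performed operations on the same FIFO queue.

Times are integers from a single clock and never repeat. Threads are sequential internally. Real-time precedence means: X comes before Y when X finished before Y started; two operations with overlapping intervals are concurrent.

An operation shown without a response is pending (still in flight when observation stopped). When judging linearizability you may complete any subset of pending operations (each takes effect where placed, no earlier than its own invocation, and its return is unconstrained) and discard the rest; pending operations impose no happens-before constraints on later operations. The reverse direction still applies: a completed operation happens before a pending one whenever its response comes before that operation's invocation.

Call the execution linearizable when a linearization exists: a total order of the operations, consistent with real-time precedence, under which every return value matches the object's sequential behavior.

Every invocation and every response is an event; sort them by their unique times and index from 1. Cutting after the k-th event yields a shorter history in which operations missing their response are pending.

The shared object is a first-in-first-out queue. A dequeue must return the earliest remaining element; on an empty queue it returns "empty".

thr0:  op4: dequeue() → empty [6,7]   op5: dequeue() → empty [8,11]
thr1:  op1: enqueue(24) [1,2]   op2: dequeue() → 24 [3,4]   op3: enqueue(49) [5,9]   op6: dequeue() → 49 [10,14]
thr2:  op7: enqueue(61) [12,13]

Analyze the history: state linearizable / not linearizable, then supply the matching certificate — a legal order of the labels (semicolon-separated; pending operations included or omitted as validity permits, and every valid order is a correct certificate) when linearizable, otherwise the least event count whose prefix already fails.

after step 1 (op1 enqueue(24)): queue <24>
after step 2 (op2 dequeue() → 24): queue <>
after step 3 (op4 dequeue() → empty): queue <>
after step 4 (op3 enqueue(49)): queue <49>
after step 5 (op6 dequeue() → 49): queue <>
after step 6 (op5 dequeue() → empty): queue <>
after step 7 (op7 enqueue(61)): queue <61>

linearizable — witness: op1; op2; op4; op3; op6; op5; op7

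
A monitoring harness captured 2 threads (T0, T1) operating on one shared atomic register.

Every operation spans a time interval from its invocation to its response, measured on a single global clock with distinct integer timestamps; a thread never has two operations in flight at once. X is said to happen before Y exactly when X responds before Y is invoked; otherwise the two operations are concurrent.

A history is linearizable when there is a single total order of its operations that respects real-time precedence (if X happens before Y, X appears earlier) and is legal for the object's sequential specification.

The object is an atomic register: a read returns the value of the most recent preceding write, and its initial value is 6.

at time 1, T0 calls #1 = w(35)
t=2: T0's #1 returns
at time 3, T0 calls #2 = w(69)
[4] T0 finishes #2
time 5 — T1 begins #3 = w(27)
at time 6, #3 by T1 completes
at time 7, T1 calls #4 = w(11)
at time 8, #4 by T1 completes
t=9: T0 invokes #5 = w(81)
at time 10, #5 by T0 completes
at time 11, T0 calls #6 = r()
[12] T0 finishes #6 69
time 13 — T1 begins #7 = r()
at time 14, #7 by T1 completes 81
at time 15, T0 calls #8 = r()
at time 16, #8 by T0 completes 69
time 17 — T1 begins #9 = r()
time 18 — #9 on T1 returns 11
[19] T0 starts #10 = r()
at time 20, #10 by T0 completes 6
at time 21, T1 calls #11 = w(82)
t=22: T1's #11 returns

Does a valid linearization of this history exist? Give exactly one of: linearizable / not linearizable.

not linearizable

events 1..11 are fine; event 12 — the response of #6 at time 12 — makes the prefix non-linearizable
exhaustive check: the 6 completed atomic register ops admit one real-time order; illegal
for example #1, #2, #3, #4, #5, #6 fails at step 6: #6 r() → 69 is not legal there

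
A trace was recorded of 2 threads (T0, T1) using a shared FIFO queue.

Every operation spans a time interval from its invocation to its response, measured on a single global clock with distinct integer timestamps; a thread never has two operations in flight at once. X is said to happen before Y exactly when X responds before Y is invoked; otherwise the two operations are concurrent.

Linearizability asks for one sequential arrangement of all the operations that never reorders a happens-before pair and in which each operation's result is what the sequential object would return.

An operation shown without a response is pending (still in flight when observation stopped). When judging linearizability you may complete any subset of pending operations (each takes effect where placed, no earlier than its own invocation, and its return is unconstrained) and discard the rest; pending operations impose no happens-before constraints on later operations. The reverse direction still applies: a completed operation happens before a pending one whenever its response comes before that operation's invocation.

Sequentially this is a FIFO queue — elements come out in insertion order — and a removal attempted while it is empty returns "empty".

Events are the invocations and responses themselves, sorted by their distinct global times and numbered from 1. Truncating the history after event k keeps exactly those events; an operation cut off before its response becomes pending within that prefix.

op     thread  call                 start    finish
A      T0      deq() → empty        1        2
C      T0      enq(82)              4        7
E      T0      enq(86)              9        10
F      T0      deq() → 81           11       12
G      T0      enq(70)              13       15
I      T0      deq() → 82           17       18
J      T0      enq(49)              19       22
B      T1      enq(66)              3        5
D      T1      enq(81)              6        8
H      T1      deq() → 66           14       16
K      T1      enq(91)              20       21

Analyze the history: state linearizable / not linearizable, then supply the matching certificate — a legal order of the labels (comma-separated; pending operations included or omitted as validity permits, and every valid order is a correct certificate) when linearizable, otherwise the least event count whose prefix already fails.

not linearizable — minimal violating prefix: 12 events

events 1..11 are fine; event 12 — the response of F at time 12 — makes the prefix non-linearizable
checked exhaustively: 3 real-time-consistent orders of 6 completed operations, zero legal FIFO queue replays
one such order, A, B, C, D, E, F, breaks at step 6 where F deq() → 81 is illegal
one such order, A, B, D, C, E, F, breaks at step 6 where F deq() → 81 is illegal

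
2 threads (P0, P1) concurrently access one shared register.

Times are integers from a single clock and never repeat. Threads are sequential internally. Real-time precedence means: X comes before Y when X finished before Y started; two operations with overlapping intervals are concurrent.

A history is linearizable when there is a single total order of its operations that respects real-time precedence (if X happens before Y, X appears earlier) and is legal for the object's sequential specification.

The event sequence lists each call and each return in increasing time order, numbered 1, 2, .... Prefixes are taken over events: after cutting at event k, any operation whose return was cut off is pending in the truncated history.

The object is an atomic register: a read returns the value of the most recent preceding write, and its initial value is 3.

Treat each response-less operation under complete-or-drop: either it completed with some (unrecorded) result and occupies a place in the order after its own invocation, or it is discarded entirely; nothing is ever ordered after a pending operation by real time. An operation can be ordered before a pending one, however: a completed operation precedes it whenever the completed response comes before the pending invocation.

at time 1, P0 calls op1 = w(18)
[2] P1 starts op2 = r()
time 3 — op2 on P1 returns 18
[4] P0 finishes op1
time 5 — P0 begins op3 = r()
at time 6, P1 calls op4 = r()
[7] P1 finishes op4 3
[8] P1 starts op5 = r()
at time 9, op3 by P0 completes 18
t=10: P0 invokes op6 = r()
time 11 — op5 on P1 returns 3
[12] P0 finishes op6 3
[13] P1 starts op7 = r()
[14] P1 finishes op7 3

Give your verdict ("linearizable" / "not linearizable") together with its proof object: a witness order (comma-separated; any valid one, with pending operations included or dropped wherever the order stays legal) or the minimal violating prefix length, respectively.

not linearizable — minimal violating prefix: 7 events

cut after 6 events: linearizable; cut after 7 events (op4 responds, time 7): not linearizable
3 completed operations, 2 real-time-consistent orders — every register replay fails
every completion of the 1 pending operation (op3) was checked; none linearizes
one such order, op1, op2, op4 (pending dropped), breaks at step 3 where op4 r() → 3 is illegal
one such order, op2, op1, op4 (pending dropped), breaks at step 1 where op2 r() → 18 is illegal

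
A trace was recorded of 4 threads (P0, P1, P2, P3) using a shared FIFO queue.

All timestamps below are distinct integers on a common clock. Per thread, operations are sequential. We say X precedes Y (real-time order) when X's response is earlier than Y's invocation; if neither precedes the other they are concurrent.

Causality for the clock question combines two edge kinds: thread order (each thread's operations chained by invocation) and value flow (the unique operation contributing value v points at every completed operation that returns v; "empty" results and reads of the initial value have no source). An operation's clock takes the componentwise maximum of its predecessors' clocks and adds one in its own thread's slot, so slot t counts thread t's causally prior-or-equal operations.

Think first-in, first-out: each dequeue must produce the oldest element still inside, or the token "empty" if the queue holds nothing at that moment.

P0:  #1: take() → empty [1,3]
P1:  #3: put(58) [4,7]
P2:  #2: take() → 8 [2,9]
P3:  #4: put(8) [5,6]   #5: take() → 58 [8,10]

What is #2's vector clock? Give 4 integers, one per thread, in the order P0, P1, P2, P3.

(0, 0, 1, 1)

#4 (invocation 5): nothing precedes it; P3's component alone gives (0, 0, 0, 1)
#3 (invocation 4): nothing precedes it; P1's component alone gives (0, 1, 0, 0)
#1 (invocation 1): nothing precedes it; P0's component alone gives (1, 0, 0, 0)
from VC(#4)=(0, 0, 0, 1), #2 (invoked 2) maxes components and bumps P2 → (0, 0, 1, 1)
from VC(#3)=(0, 1, 0, 0), VC(#4)=(0, 0, 0, 1), #5 (invoked 8) maxes components and bumps P3 → (0, 1, 0, 2)
target: VC(#2) = (0, 0, 1, 1)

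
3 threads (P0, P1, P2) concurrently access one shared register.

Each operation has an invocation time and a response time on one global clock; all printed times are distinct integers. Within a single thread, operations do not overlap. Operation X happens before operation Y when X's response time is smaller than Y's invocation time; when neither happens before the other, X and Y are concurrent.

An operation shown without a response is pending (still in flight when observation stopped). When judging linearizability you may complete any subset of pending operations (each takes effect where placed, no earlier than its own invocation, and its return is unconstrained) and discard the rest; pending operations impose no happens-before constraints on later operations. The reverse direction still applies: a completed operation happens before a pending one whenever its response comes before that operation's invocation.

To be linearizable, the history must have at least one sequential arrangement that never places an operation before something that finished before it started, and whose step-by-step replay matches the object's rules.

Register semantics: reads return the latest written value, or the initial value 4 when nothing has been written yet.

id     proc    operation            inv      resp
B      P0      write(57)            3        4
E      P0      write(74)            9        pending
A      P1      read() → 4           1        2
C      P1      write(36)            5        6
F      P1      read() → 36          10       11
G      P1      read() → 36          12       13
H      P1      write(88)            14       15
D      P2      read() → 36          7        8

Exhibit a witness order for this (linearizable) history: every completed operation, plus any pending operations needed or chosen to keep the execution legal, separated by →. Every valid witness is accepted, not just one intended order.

step 1: A read() → 4 — value 4
step 2: B write(57) — value 57
step 3: C write(36) — value 36
step 4: D read() → 36 — value 36
step 5: F read() → 36 — value 36
step 6: G read() → 36 — value 36
step 7: E write(74) (pending, included) — value 74
step 8: H write(88) — value 88

A → B → C → D → F → G → E → H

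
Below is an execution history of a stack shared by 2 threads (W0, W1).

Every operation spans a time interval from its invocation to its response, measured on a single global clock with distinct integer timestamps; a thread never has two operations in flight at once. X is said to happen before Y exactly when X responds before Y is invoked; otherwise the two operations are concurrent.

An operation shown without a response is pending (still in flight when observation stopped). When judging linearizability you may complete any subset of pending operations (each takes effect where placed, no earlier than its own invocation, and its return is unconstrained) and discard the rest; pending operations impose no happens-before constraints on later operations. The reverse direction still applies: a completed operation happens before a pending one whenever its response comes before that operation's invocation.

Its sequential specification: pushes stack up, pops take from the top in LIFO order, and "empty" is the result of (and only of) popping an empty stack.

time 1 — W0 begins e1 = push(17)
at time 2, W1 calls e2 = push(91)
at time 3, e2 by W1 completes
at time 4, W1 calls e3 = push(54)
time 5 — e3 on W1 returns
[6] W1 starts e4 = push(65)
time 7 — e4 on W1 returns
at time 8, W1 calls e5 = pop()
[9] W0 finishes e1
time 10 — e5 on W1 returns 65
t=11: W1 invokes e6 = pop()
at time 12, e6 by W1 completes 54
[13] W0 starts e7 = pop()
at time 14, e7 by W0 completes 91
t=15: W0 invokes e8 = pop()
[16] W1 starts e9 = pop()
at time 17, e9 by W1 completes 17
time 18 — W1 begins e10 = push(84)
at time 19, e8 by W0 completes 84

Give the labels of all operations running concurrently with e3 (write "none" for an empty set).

e3 spans [4,5]: anything still running between times 4 and 5 counts as concurrent
e1 [1,9]: concurrent
e2 [2,3]: before
e4 [6,7]: after
e5 [8,10]: after
e6 [11,12]: after
e7 [13,14]: after
e8 [15,19]: after
e9 [16,17]: after
e10 [18,…): after

e1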